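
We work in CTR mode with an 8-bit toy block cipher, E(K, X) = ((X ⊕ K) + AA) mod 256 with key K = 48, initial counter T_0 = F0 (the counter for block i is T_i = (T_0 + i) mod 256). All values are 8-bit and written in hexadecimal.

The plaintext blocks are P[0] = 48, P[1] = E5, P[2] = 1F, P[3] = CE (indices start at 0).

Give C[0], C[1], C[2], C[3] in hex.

C[0] = 2A, C[1] = 86, C[2] = 7B, C[3] = AB

CTR encryption: S_i = E(K, T_i) where T_i is the counter for block i; C_i = P_i ⊕ S_i.
C[0]: T = F0, S = E(K, T) = 62; 48 ⊕ 62 = 2A.
C[1]: T = F1, S = E(K, T) = 63; E5 ⊕ 63 = 86.
C[2]: T = F2, S = E(K, T) = 64; 1F ⊕ 64 = 7B.
C[3]: T = F3, S = E(K, T) = 65; CE ⊕ 65 = AB.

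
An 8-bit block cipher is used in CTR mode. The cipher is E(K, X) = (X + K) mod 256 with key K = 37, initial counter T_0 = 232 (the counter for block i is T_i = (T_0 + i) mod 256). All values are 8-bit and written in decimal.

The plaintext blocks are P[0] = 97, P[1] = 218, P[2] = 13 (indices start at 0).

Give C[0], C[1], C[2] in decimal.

C[0] = 108, C[1] = 212, C[2] = 2

CTR encryption: S_i = E(K, T_i) where T_i is the counter for block i; C_i = P_i ⊕ S_i.
C[0]: T = 232, S = E(K, T) = 13; 97 ⊕ 13 = 108.
C[1]: T = 233, S = E(K, T) = 14; 218 ⊕ 14 = 212.
C[2]: T = 234, S = E(K, T) = 15; 13 ⊕ 15 = 2.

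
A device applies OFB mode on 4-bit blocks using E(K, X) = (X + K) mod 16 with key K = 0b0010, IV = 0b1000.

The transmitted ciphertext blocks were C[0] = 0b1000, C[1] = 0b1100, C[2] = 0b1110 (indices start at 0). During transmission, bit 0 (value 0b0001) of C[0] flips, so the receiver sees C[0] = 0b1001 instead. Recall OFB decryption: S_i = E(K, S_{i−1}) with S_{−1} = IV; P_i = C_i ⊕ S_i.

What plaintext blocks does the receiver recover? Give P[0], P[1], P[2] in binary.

P[0] = 0b0011, P[1] = 0b0000, P[2] = 0b0000

Only C[0] changed, to 0b1001. In OFB, a change in C_i flips the same bit in P_i only; the keystream is unaffected. Decrypting the received ciphertext:
P[0]: S = E(K, 0b1000) = 0b1010; 0b1001 ⊕ 0b1010 = 0b0011.
P[1]: S = E(K, 0b1010) = 0b1100; 0b1100 ⊕ 0b1100 = 0b0000.
P[2]: S = E(K, 0b1100) = 0b1110; 0b1110 ⊕ 0b1110 = 0b0000.
Blocks that differ from the original plaintext: P[0].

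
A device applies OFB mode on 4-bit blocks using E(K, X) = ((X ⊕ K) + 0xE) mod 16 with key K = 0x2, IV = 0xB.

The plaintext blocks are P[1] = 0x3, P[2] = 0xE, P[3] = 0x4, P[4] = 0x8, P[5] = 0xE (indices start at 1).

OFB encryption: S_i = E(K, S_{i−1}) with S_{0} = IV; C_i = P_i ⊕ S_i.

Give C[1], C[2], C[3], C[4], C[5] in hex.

C[1]: S = E(K, 0xB) = 0x7; 0x3 ⊕ 0x7 = 0x4.
C[2]: S = E(K, 0x7) = 0x3; 0xE ⊕ 0x3 = 0xD.
C[3]: S = E(K, 0x3) = 0xF; 0x4 ⊕ 0xF = 0xB.
C[4]: S = E(K, 0xF) = 0xB; 0x8 ⊕ 0xB = 0x3.
C[5]: S = E(K, 0xB) = 0x7; 0xE ⊕ 0x7 = 0x9.

C[1] = 0x4, C[2] = 0xD, C[3] = 0xB, C[4] = 0x3, C[5] = 0x9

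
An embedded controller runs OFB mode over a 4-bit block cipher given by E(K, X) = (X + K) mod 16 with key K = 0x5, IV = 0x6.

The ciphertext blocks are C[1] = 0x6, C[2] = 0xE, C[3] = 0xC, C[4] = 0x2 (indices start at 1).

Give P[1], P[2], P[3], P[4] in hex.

OFB decryption: S_i = E(K, S_{i−1}) with S_{0} = IV; P_i = C_i ⊕ S_i.
P[1]: S = E(K, 0x6) = 0xB; 0x6 ⊕ 0xB = 0xD.
P[2]: S = E(K, 0xB) = 0x0; 0xE ⊕ 0x0 = 0xE.
P[3]: S = E(K, 0x0) = 0x5; 0xC ⊕ 0x5 = 0x9.
P[4]: S = E(K, 0x5) = 0xA; 0x2 ⊕ 0xA = 0x8.

P[1] = 0xD, P[2] = 0xE, P[3] = 0x9, P[4] = 0x8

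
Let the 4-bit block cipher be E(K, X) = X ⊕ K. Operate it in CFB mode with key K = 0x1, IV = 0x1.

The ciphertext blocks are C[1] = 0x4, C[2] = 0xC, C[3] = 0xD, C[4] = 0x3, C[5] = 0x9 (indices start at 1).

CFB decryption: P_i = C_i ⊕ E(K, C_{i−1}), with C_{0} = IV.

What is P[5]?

P[5] = 0xB

P[5]: E(K, 0x3) = 0x2; 0x9 ⊕ 0x2 = 0xB.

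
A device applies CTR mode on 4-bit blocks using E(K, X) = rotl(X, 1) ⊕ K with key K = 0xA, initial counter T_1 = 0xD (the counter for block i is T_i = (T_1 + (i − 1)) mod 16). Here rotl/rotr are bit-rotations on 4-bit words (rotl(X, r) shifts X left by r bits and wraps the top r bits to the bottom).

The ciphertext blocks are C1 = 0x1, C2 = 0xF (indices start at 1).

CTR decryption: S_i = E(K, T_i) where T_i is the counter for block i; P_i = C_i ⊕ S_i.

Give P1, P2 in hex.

P1 = 0x0, P2 = 0x8

P1: T = 0xD, S = E(K, T) = 0x1; 0x1 ⊕ 0x1 = 0x0.
P2: T = 0xE, S = E(K, T) = 0x7; 0xF ⊕ 0x7 = 0x8.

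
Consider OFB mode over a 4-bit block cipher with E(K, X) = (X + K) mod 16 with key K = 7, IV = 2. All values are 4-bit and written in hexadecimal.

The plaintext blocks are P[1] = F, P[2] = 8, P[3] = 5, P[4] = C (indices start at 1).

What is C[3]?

C[3] = 2

OFB encryption: S_i = E(K, S_{i−1}) with S_{0} = IV; C_i = P_i ⊕ S_i.
C[1]: S = E(K, 2) = 9; F ⊕ 9 = 6.
C[2]: S = E(K, 9) = 0; 8 ⊕ 0 = 8.
C[3]: S = E(K, 0) = 7; 5 ⊕ 7 = 2.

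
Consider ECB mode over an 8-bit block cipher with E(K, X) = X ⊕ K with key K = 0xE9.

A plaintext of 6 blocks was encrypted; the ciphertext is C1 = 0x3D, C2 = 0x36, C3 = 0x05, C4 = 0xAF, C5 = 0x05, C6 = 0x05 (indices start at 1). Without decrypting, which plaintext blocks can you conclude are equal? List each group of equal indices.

ECB encrypts each block independently with the same key, so equal ciphertext blocks imply equal plaintext blocks.
C3 = C5 = C6 = 0x05, so P3 = P5 = P6.

P3 = P5 = P6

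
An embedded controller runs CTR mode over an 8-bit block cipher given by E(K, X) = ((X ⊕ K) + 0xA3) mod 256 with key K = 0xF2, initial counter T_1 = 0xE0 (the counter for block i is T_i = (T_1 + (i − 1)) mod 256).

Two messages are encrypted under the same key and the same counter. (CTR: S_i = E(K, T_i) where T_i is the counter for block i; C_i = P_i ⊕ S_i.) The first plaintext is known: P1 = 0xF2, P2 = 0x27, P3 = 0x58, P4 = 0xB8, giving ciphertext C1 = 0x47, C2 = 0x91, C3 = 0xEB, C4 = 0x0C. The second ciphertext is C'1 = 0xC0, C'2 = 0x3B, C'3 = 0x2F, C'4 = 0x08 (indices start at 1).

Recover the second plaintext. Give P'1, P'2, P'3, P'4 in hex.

In CTR with a reused counter, both messages share the same keystream S_i, so C_i ⊕ C'_i = P_i ⊕ P'_i and thus P'_i = P_i ⊕ C_i ⊕ C'_i.
P'1: 0xF2 ⊕ 0x47 ⊕ 0xC0 = 0x75.
P'2: 0x27 ⊕ 0x91 ⊕ 0x3B = 0x8D.
P'3: 0x58 ⊕ 0xEB ⊕ 0x2F = 0x9C.
P'4: 0xB8 ⊕ 0x0C ⊕ 0x08 = 0xBC.

P'1 = 0x75, P'2 = 0x8D, P'3 = 0x9C, P'4 = 0xBC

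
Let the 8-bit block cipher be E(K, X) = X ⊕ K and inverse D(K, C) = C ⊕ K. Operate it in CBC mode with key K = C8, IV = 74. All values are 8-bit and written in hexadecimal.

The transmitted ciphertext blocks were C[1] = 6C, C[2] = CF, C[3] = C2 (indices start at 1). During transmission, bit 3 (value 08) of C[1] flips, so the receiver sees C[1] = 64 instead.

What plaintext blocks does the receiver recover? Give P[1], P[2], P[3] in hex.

P[1] = D8, P[2] = 63, P[3] = C5

CBC decryption: P_i = D(K, C_i) ⊕ C_{i−1}, with C_{0} = IV.
Only C[1] changed, to 64. In CBC, a change in C_i garbles P_i and flips the same bit in P_{i+1}. Decrypting the received ciphertext:
P[1]: D(K, 64) = AC; AC ⊕ 74 = D8.
P[2]: D(K, CF) = 07; 07 ⊕ 64 = 63.
P[3]: D(K, C2) = 0A; 0A ⊕ CF = C5.
Blocks that differ from the original plaintext: P[1], P[2].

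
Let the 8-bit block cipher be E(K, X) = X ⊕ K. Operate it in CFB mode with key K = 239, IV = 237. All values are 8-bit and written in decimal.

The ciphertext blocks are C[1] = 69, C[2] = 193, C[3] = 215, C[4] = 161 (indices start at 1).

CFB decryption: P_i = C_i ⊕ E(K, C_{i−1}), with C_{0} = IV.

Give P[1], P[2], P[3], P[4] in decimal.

P[1] = 71, P[2] = 107, P[3] = 249, P[4] = 153

P[1]: E(K, 237) = 2; 69 ⊕ 2 = 71.
P[2]: E(K, 69) = 170; 193 ⊕ 170 = 107.
P[3]: E(K, 193) = 46; 215 ⊕ 46 = 249.
P[4]: E(K, 215) = 56; 161 ⊕ 56 = 153.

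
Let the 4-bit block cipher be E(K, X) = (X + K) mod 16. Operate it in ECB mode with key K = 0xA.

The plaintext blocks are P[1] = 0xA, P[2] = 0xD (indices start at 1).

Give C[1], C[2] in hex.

ECB encryption: C_i = E(K, P_i).
C[1]: E(K, 0xA) = 0x4.
C[2]: E(K, 0xD) = 0x7.

C[1] = 0x4, C[2] = 0x7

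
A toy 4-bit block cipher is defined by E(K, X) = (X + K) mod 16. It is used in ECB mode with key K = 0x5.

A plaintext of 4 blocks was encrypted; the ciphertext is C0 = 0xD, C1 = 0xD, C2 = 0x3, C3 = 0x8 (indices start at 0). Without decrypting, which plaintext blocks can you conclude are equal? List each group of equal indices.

ECB encrypts each block independently with the same key, so equal ciphertext blocks imply equal plaintext blocks.
C0 = C1 = 0xD, so P0 = P1.

P0 = P1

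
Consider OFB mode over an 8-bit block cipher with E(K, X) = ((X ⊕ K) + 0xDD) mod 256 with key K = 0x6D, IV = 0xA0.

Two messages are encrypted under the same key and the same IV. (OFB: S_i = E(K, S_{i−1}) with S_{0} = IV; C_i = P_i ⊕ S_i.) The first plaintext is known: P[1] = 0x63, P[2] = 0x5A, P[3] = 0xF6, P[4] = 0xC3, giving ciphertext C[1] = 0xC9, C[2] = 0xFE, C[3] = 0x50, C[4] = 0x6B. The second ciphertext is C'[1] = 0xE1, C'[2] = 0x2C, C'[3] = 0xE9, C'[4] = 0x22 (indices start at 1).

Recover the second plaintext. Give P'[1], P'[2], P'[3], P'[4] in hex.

In OFB with a reused IV, both messages share the same keystream S_i, so C_i ⊕ C'_i = P_i ⊕ P'_i and thus P'_i = P_i ⊕ C_i ⊕ C'_i.
P'[1]: 0x63 ⊕ 0xC9 ⊕ 0xE1 = 0x4B.
P'[2]: 0x5A ⊕ 0xFE ⊕ 0x2C = 0x88.
P'[3]: 0xF6 ⊕ 0x50 ⊕ 0xE9 = 0x4F.
P'[4]: 0xC3 ⊕ 0x6B ⊕ 0x22 = 0x8A.

P'[1] = 0x4B, P'[2] = 0x88, P'[3] = 0x4F, P'[4] = 0x8A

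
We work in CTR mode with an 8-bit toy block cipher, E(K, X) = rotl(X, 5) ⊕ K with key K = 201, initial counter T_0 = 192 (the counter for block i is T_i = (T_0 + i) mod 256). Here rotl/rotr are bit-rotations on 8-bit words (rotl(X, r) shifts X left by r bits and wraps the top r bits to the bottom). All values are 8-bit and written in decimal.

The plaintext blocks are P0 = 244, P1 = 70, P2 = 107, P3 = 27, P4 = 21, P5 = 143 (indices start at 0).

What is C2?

C2 = 250

CTR encryption: S_i = E(K, T_i) where T_i is the counter for block i; C_i = P_i ⊕ S_i.
C0: T = 192, S = E(K, T) = 209; 244 ⊕ 209 = 37.
C1: T = 193, S = E(K, T) = 241; 70 ⊕ 241 = 183.
C2: T = 194, S = E(K, T) = 145; 107 ⊕ 145 = 250.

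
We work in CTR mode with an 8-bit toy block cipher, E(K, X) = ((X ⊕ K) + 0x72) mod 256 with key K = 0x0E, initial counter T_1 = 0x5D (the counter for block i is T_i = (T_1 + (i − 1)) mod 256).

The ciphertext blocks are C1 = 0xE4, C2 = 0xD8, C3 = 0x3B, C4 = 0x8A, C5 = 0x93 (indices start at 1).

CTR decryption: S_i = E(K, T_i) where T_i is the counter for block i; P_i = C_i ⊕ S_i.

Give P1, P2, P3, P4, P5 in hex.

P1 = 0x21, P2 = 0x1A, P3 = 0xF8, P4 = 0x6A, P5 = 0x72

P1: T = 0x5D, S = E(K, T) = 0xC5; 0xE4 ⊕ 0xC5 = 0x21.
P2: T = 0x5E, S = E(K, T) = 0xC2; 0xD8 ⊕ 0xC2 = 0x1A.
P3: T = 0x5F, S = E(K, T) = 0xC3; 0x3B ⊕ 0xC3 = 0xF8.
P4: T = 0x60, S = E(K, T) = 0xE0; 0x8A ⊕ 0xE0 = 0x6A.
P5: T = 0x61, S = E(K, T) = 0xE1; 0x93 ⊕ 0xE1 = 0x72.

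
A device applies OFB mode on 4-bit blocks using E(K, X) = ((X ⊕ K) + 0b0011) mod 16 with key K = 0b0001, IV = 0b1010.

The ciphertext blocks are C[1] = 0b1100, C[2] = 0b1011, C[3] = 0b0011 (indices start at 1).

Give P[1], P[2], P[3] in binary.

OFB decryption: S_i = E(K, S_{i−1}) with S_{0} = IV; P_i = C_i ⊕ S_i.
P[1]: S = E(K, 0b1010) = 0b1110; 0b1100 ⊕ 0b1110 = 0b0010.
P[2]: S = E(K, 0b1110) = 0b0010; 0b1011 ⊕ 0b0010 = 0b1001.
P[3]: S = E(K, 0b0010) = 0b0110; 0b0011 ⊕ 0b0110 = 0b0101.

P[1] = 0b0010, P[2] = 0b1001, P[3] = 0b0101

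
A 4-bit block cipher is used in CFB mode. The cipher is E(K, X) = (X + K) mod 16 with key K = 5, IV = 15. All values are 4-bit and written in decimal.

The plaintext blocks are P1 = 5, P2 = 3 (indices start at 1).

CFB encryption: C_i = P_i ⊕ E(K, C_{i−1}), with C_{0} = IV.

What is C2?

C2 = 5

C1: E(K, 15) = 4; 5 ⊕ 4 = 1.
C2: E(K, 1) = 6; 3 ⊕ 6 = 5.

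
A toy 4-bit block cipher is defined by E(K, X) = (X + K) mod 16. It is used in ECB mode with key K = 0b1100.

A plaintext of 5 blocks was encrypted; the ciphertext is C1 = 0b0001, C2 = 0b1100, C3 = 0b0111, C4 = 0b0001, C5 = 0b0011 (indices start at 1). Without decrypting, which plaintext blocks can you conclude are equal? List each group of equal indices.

ECB encrypts each block independently with the same key, so equal ciphertext blocks imply equal plaintext blocks.
C1 = C4 = 0b0001, so P1 = P4.

P1 = P4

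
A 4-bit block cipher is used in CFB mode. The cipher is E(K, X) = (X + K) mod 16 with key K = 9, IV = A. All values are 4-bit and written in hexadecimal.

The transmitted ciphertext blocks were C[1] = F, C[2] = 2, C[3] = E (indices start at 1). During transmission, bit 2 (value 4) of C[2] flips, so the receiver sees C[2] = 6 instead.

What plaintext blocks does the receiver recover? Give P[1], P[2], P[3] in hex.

P[1] = C, P[2] = E, P[3] = 1

CFB decryption: P_i = C_i ⊕ E(K, C_{i−1}), with C_{0} = IV.
Only C[2] changed, to 6. In CFB, a change in C_i flips the same bit in P_i and garbles P_{i+1}. Decrypting the received ciphertext:
P[1]: E(K, A) = 3; F ⊕ 3 = C.
P[2]: E(K, F) = 8; 6 ⊕ 8 = E.
P[3]: E(K, 6) = F; E ⊕ F = 1.
Blocks that differ from the original plaintext: P[2], P[3].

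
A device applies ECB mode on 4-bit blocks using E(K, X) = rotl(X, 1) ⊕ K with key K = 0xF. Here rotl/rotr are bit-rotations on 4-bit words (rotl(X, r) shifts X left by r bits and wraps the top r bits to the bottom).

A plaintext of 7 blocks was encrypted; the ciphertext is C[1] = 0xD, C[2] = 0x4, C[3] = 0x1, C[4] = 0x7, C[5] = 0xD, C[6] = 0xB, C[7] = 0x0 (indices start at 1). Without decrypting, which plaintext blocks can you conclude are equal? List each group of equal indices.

ECB encrypts each block independently with the same key, so equal ciphertext blocks imply equal plaintext blocks.
C[1] = C[5] = 0xD, so P[1] = P[5].

P[1] = P[5]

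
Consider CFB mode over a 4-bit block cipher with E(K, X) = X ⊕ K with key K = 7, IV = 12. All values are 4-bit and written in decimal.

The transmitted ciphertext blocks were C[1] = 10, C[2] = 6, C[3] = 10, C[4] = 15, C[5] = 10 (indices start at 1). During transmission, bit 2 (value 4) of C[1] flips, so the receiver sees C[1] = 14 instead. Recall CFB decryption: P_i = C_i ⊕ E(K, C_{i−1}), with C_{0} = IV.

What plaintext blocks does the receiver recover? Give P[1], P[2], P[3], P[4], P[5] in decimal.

P[1] = 5, P[2] = 15, P[3] = 11, P[4] = 2, P[5] = 2

Only C[1] changed, to 14. In CFB, a change in C_i flips the same bit in P_i and garbles P_{i+1}. Decrypting the received ciphertext:
P[1]: E(K, 12) = 11; 14 ⊕ 11 = 5.
P[2]: E(K, 14) = 9; 6 ⊕ 9 = 15.
P[3]: E(K, 6) = 1; 10 ⊕ 1 = 11.
P[4]: E(K, 10) = 13; 15 ⊕ 13 = 2.
P[5]: E(K, 15) = 8; 10 ⊕ 8 = 2.
Blocks that differ from the original plaintext: P[1], P[2].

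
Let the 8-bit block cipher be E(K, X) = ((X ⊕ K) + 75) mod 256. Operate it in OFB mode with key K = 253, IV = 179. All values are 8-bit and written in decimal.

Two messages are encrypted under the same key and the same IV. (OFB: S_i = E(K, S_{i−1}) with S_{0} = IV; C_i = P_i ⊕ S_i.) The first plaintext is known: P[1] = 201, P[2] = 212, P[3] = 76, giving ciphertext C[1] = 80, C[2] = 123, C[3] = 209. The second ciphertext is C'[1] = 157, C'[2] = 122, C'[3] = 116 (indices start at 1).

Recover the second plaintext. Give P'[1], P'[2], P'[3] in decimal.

In OFB with a reused IV, both messages share the same keystream S_i, so C_i ⊕ C'_i = P_i ⊕ P'_i and thus P'_i = P_i ⊕ C_i ⊕ C'_i.
P'[1]: 201 ⊕ 80 ⊕ 157 = 4.
P'[2]: 212 ⊕ 123 ⊕ 122 = 213.
P'[3]: 76 ⊕ 209 ⊕ 116 = 233.

P'[1] = 4, P'[2] = 213, P'[3] = 233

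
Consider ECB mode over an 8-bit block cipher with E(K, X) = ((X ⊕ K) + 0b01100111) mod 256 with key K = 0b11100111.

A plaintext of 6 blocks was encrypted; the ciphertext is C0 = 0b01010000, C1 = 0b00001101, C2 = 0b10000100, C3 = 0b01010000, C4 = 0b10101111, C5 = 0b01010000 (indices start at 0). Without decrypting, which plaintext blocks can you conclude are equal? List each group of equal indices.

ECB encrypts each block independently with the same key, so equal ciphertext blocks imply equal plaintext blocks.
C0 = C3 = C5 = 0b01010000, so P0 = P3 = P5.

P0 = P3 = P5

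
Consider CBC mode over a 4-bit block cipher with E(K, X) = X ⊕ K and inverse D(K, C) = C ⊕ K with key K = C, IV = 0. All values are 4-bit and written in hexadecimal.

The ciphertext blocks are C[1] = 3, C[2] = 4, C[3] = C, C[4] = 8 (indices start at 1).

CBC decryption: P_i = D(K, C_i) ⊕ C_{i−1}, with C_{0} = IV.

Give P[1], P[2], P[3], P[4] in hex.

P[1] = F, P[2] = B, P[3] = 4, P[4] = 8

P[1]: D(K, 3) = F; F ⊕ 0 = F.
P[2]: D(K, 4) = 8; 8 ⊕ 3 = B.
P[3]: D(K, C) = 0; 0 ⊕ 4 = 4.
P[4]: D(K, 8) = 4; 4 ⊕ C = 8.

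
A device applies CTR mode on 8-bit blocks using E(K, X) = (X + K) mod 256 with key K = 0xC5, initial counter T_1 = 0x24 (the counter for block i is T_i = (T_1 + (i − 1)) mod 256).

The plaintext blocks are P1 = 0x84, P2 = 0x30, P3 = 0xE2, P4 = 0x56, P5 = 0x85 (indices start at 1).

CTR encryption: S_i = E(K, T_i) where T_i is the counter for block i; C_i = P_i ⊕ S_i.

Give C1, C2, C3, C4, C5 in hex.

C1: T = 0x24, S = E(K, T) = 0xE9; 0x84 ⊕ 0xE9 = 0x6D.
C2: T = 0x25, S = E(K, T) = 0xEA; 0x30 ⊕ 0xEA = 0xDA.
C3: T = 0x26, S = E(K, T) = 0xEB; 0xE2 ⊕ 0xEB = 0x09.
C4: T = 0x27, S = E(K, T) = 0xEC; 0x56 ⊕ 0xEC = 0xBA.
C5: T = 0x28, S = E(K, T) = 0xED; 0x85 ⊕ 0xED = 0x68.

C1 = 0x6D, C2 = 0xDA, C3 = 0x09, C4 = 0xBA, C5 = 0x68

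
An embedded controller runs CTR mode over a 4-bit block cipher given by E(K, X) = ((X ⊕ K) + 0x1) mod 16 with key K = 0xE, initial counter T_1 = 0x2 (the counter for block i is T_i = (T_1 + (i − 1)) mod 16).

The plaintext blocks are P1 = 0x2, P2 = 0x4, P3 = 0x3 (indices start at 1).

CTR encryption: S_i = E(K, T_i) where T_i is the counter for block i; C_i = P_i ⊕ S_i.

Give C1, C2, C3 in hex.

C1 = 0xF, C2 = 0xA, C3 = 0x8

C1: T = 0x2, S = E(K, T) = 0xD; 0x2 ⊕ 0xD = 0xF.
C2: T = 0x3, S = E(K, T) = 0xE; 0x4 ⊕ 0xE = 0xA.
C3: T = 0x4, S = E(K, T) = 0xB; 0x3 ⊕ 0xB = 0x8.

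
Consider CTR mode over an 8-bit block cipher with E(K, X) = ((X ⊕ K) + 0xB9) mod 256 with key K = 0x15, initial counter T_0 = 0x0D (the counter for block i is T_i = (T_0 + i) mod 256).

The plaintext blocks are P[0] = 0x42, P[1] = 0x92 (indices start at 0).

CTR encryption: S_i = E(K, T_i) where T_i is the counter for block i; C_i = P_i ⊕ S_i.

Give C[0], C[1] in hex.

C[0]: T = 0x0D, S = E(K, T) = 0xD1; 0x42 ⊕ 0xD1 = 0x93.
C[1]: T = 0x0E, S = E(K, T) = 0xD4; 0x92 ⊕ 0xD4 = 0x46.

C[0] = 0x93, C[1] = 0x46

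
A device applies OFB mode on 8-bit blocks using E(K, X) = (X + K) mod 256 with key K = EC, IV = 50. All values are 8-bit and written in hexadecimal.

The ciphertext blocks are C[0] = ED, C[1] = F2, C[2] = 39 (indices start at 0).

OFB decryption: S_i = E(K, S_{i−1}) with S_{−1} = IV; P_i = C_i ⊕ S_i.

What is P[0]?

P[0] = D1

P[0]: S = E(K, 50) = 3C; ED ⊕ 3C = D1.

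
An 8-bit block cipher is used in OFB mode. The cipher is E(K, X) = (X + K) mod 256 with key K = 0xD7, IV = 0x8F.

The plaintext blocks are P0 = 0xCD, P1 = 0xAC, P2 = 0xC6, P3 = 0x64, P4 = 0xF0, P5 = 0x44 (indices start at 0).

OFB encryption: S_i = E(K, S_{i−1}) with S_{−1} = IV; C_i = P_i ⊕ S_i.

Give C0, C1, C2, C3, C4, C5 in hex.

C0 = 0xAB, C1 = 0x91, C2 = 0xD2, C3 = 0x8F, C4 = 0x32, C5 = 0xDD

C0: S = E(K, 0x8F) = 0x66; 0xCD ⊕ 0x66 = 0xAB.
C1: S = E(K, 0x66) = 0x3D; 0xAC ⊕ 0x3D = 0x91.
C2: S = E(K, 0x3D) = 0x14; 0xC6 ⊕ 0x14 = 0xD2.
C3: S = E(K, 0x14) = 0xEB; 0x64 ⊕ 0xEB = 0x8F.
C4: S = E(K, 0xEB) = 0xC2; 0xF0 ⊕ 0xC2 = 0x32.
C5: S = E(K, 0xC2) = 0x99; 0x44 ⊕ 0x99 = 0xDD.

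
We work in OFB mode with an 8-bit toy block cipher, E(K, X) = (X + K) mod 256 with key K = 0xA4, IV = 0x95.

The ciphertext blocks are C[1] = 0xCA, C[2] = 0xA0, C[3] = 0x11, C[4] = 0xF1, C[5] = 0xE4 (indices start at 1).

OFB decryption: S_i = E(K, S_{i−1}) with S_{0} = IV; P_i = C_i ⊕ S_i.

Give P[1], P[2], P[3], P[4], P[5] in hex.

P[1]: S = E(K, 0x95) = 0x39; 0xCA ⊕ 0x39 = 0xF3.
P[2]: S = E(K, 0x39) = 0xDD; 0xA0 ⊕ 0xDD = 0x7D.
P[3]: S = E(K, 0xDD) = 0x81; 0x11 ⊕ 0x81 = 0x90.
P[4]: S = E(K, 0x81) = 0x25; 0xF1 ⊕ 0x25 = 0xD4.
P[5]: S = E(K, 0x25) = 0xC9; 0xE4 ⊕ 0xC9 = 0x2D.

P[1] = 0xF3, P[2] = 0x7D, P[3] = 0x90, P[4] = 0xD4, P[5] = 0x2D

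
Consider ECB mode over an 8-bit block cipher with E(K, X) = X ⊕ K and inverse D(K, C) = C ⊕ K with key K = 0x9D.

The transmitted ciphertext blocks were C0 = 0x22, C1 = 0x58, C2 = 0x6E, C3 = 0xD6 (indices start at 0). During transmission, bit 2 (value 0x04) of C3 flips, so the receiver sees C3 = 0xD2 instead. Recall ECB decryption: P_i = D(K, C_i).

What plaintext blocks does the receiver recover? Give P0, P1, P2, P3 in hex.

P0 = 0xBF, P1 = 0xC5, P2 = 0xF3, P3 = 0x4F

Only C3 changed, to 0xD2. In ECB, a change in C_i affects only P_i. Decrypting the received ciphertext:
P0: D(K, 0x22) = 0xBF.
P1: D(K, 0x58) = 0xC5.
P2: D(K, 0x6E) = 0xF3.
P3: D(K, 0xD2) = 0x4F.
Blocks that differ from the original plaintext: P3.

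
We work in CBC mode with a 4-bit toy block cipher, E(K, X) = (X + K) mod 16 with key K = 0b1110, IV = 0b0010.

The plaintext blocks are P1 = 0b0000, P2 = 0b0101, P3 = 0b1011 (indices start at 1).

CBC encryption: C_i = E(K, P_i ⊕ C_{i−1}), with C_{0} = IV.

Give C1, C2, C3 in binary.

C1: P1 ⊕ 0b0010 = 0b0010; E(K, 0b0010) = 0b0000.
C2: P2 ⊕ 0b0000 = 0b0101; E(K, 0b0101) = 0b0011.
C3: P3 ⊕ 0b0011 = 0b1000; E(K, 0b1000) = 0b0110.

C1 = 0b0000, C2 = 0b0011, C3 = 0b0110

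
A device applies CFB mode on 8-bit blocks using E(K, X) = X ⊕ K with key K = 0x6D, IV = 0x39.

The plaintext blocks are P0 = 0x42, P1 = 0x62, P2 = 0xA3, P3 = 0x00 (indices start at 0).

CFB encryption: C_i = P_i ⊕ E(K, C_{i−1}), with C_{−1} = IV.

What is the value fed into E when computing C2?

0x19

C0: E(K, 0x39) = 0x54; 0x42 ⊕ 0x54 = 0x16.
C1: E(K, 0x16) = 0x7B; 0x62 ⊕ 0x7B = 0x19.
C2: E(K, 0x19) = 0x74; 0xA3 ⊕ 0x74 = 0xD7.
So the input to E for block 2 is 0x19.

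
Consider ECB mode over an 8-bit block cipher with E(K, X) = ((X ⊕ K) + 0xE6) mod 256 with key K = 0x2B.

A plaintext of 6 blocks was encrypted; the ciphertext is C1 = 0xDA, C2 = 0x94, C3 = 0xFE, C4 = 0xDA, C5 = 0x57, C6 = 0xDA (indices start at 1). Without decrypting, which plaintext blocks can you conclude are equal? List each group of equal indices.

P1 = P4 = P6

ECB encrypts each block independently with the same key, so equal ciphertext blocks imply equal plaintext blocks.
C1 = C4 = C6 = 0xDA, so P1 = P4 = P6.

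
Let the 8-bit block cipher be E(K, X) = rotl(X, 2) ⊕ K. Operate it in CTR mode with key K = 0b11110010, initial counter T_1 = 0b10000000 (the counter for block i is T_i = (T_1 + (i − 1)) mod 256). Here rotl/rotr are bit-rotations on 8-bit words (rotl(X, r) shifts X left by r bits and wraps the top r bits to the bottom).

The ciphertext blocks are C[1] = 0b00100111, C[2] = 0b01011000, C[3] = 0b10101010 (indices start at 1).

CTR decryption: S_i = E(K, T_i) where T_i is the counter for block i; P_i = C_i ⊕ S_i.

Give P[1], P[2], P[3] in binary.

P[1] = 0b11010111, P[2] = 0b10101100, P[3] = 0b01010010

P[1]: T = 0b10000000, S = E(K, T) = 0b11110000; 0b00100111 ⊕ 0b11110000 = 0b11010111.
P[2]: T = 0b10000001, S = E(K, T) = 0b11110100; 0b01011000 ⊕ 0b11110100 = 0b10101100.
P[3]: T = 0b10000010, S = E(K, T) = 0b11111000; 0b10101010 ⊕ 0b11111000 = 0b01010010.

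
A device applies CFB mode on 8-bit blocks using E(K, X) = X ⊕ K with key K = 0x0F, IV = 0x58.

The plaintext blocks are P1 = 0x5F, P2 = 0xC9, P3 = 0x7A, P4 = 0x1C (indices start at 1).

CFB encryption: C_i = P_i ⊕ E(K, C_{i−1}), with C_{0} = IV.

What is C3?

C3 = 0xBB

C1: E(K, 0x58) = 0x57; 0x5F ⊕ 0x57 = 0x08.
C2: E(K, 0x08) = 0x07; 0xC9 ⊕ 0x07 = 0xCE.
C3: E(K, 0xCE) = 0xC1; 0x7A ⊕ 0xC1 = 0xBB.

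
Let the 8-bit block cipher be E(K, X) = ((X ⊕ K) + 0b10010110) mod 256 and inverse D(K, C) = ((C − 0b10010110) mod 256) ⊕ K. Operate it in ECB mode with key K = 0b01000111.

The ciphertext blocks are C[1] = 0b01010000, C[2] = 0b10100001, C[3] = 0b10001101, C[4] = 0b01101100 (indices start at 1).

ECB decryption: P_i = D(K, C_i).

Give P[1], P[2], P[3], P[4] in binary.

P[1]: D(K, 0b01010000) = 0b11111101.
P[2]: D(K, 0b10100001) = 0b01001100.
P[3]: D(K, 0b10001101) = 0b10110000.
P[4]: D(K, 0b01101100) = 0b10010001.

P[1] = 0b11111101, P[2] = 0b01001100, P[3] = 0b10110000, P[4] = 0b10010001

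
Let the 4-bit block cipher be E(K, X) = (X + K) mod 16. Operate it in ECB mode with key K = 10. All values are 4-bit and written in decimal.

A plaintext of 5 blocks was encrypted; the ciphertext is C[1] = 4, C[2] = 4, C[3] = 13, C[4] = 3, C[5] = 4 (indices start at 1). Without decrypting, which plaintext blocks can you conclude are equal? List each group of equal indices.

ECB encrypts each block independently with the same key, so equal ciphertext blocks imply equal plaintext blocks.
C[1] = C[2] = C[5] = 4, so P[1] = P[2] = P[5].

P[1] = P[2] = P[5]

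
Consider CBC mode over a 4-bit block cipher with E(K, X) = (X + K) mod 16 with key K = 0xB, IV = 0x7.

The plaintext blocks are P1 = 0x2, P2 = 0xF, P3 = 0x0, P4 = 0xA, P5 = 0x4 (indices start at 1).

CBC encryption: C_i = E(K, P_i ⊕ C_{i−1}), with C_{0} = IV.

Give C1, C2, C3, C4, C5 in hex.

C1: P1 ⊕ 0x7 = 0x5; E(K, 0x5) = 0x0.
C2: P2 ⊕ 0x0 = 0xF; E(K, 0xF) = 0xA.
C3: P3 ⊕ 0xA = 0xA; E(K, 0xA) = 0x5.
C4: P4 ⊕ 0x5 = 0xF; E(K, 0xF) = 0xA.
C5: P5 ⊕ 0xA = 0xE; E(K, 0xE) = 0x9.

C1 = 0x0, C2 = 0xA, C3 = 0x5, C4 = 0xA, C5 = 0x9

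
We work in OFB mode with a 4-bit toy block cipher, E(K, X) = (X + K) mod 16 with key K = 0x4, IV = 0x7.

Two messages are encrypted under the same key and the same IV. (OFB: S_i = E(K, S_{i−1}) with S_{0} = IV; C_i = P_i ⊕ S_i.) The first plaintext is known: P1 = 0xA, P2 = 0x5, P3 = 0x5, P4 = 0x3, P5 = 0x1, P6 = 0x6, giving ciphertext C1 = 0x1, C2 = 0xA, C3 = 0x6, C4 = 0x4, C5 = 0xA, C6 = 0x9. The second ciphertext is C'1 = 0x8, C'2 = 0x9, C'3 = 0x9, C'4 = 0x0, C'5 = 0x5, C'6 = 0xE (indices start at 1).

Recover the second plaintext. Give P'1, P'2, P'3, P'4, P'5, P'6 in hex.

P'1 = 0x3, P'2 = 0x6, P'3 = 0xA, P'4 = 0x7, P'5 = 0xE, P'6 = 0x1

In OFB with a reused IV, both messages share the same keystream S_i, so C_i ⊕ C'_i = P_i ⊕ P'_i and thus P'_i = P_i ⊕ C_i ⊕ C'_i.
P'1: 0xA ⊕ 0x1 ⊕ 0x8 = 0x3.
P'2: 0x5 ⊕ 0xA ⊕ 0x9 = 0x6.
P'3: 0x5 ⊕ 0x6 ⊕ 0x9 = 0xA.
P'4: 0x3 ⊕ 0x4 ⊕ 0x0 = 0x7.
P'5: 0x1 ⊕ 0xA ⊕ 0x5 = 0xE.
P'6: 0x6 ⊕ 0x9 ⊕ 0xE = 0x1.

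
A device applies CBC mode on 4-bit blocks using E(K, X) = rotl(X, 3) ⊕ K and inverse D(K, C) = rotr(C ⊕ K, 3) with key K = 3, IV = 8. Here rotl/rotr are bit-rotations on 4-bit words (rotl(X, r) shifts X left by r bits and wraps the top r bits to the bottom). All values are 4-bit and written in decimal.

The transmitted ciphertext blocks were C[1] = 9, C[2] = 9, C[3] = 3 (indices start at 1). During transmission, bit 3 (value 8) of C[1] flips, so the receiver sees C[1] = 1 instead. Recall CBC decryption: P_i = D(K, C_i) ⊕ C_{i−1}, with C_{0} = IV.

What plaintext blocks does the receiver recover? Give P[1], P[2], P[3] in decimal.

Only C[1] changed, to 1. In CBC, a change in C_i garbles P_i and flips the same bit in P_{i+1}. Decrypting the received ciphertext:
P[1]: D(K, 1) = 4; 4 ⊕ 8 = 12.
P[2]: D(K, 9) = 5; 5 ⊕ 1 = 4.
P[3]: D(K, 3) = 0; 0 ⊕ 9 = 9.
Blocks that differ from the original plaintext: P[1], P[2].

P[1] = 12, P[2] = 4, P[3] = 9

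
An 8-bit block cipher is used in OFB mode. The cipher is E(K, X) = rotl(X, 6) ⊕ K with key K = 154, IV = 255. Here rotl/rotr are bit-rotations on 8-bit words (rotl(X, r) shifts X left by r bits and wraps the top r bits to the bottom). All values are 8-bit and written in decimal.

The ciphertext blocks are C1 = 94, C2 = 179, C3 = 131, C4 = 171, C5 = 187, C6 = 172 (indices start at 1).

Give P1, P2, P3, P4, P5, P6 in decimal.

P1 = 59, P2 = 112, P3 = 233, P4 = 171, P5 = 33, P6 = 144

OFB decryption: S_i = E(K, S_{i−1}) with S_{0} = IV; P_i = C_i ⊕ S_i.
P1: S = E(K, 255) = 101; 94 ⊕ 101 = 59.
P2: S = E(K, 101) = 195; 179 ⊕ 195 = 112.
P3: S = E(K, 195) = 106; 131 ⊕ 106 = 233.
P4: S = E(K, 106) = 0; 171 ⊕ 0 = 171.
P5: S = E(K, 0) = 154; 187 ⊕ 154 = 33.
P6: S = E(K, 154) = 60; 172 ⊕ 60 = 144.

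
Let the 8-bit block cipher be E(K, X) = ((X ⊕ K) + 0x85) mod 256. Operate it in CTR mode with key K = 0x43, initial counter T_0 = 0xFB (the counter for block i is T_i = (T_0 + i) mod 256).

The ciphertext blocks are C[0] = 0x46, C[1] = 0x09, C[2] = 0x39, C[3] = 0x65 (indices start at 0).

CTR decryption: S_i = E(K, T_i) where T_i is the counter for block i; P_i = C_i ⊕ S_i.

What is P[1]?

P[1]: T = 0xFC, S = E(K, T) = 0x44; 0x09 ⊕ 0x44 = 0x4D.

P[1] = 0x4D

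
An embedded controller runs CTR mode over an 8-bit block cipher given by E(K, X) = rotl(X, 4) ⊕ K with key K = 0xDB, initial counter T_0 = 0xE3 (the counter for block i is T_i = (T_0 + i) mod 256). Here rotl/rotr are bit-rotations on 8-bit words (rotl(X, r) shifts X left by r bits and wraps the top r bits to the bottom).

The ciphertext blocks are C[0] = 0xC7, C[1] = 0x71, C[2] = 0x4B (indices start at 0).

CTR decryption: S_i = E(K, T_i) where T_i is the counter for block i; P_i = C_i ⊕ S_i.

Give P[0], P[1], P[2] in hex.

P[0]: T = 0xE3, S = E(K, T) = 0xE5; 0xC7 ⊕ 0xE5 = 0x22.
P[1]: T = 0xE4, S = E(K, T) = 0x95; 0x71 ⊕ 0x95 = 0xE4.
P[2]: T = 0xE5, S = E(K, T) = 0x85; 0x4B ⊕ 0x85 = 0xCE.

P[0] = 0x22, P[1] = 0xE4, P[2] = 0xCE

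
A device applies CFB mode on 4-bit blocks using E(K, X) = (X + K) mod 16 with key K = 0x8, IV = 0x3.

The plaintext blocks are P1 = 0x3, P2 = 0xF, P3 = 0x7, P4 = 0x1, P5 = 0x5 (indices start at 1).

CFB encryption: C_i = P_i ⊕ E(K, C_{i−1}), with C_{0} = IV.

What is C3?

C1: E(K, 0x3) = 0xB; 0x3 ⊕ 0xB = 0x8.
C2: E(K, 0x8) = 0x0; 0xF ⊕ 0x0 = 0xF.
C3: E(K, 0xF) = 0x7; 0x7 ⊕ 0x7 = 0x0.

C3 = 0x0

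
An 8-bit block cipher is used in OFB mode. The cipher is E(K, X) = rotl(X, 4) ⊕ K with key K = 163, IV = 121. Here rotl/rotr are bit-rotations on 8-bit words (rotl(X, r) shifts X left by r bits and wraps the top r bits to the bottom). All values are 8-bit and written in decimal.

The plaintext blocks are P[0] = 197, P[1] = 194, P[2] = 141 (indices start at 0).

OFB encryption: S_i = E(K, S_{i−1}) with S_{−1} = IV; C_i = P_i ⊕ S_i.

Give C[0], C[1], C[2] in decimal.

C[0]: S = E(K, 121) = 52; 197 ⊕ 52 = 241.
C[1]: S = E(K, 52) = 224; 194 ⊕ 224 = 34.
C[2]: S = E(K, 224) = 173; 141 ⊕ 173 = 32.

C[0] = 241, C[1] = 34, C[2] = 32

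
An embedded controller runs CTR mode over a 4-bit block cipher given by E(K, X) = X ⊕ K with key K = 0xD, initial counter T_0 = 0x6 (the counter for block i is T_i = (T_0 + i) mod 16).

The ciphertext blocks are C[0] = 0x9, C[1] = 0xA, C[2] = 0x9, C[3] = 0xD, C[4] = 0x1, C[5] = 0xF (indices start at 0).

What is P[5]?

CTR decryption: S_i = E(K, T_i) where T_i is the counter for block i; P_i = C_i ⊕ S_i.
P[5]: T = 0xB, S = E(K, T) = 0x6; 0xF ⊕ 0x6 = 0x9.

P[5] = 0x9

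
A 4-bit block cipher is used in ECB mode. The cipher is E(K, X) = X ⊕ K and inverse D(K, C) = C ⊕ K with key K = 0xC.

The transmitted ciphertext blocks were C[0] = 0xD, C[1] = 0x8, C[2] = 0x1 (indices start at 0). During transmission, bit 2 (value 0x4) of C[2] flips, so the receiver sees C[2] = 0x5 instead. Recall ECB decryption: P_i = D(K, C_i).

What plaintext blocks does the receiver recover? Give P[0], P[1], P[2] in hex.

Only C[2] changed, to 0x5. In ECB, a change in C_i affects only P_i. Decrypting the received ciphertext:
P[0]: D(K, 0xD) = 0x1.
P[1]: D(K, 0x8) = 0x4.
P[2]: D(K, 0x5) = 0x9.
Blocks that differ from the original plaintext: P[2].

P[0] = 0x1, P[1] = 0x4, P[2] = 0x9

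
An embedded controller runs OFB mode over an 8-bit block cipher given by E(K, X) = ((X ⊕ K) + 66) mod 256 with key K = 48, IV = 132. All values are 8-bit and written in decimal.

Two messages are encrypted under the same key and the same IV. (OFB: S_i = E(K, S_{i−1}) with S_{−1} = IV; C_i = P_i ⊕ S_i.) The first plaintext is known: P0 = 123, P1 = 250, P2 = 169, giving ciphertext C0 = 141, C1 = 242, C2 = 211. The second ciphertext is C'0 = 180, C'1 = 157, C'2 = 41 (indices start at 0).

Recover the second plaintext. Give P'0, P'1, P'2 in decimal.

P'0 = 66, P'1 = 149, P'2 = 83

In OFB with a reused IV, both messages share the same keystream S_i, so C_i ⊕ C'_i = P_i ⊕ P'_i and thus P'_i = P_i ⊕ C_i ⊕ C'_i.
P'0: 123 ⊕ 141 ⊕ 180 = 66.
P'1: 250 ⊕ 242 ⊕ 157 = 149.
P'2: 169 ⊕ 211 ⊕ 41 = 83.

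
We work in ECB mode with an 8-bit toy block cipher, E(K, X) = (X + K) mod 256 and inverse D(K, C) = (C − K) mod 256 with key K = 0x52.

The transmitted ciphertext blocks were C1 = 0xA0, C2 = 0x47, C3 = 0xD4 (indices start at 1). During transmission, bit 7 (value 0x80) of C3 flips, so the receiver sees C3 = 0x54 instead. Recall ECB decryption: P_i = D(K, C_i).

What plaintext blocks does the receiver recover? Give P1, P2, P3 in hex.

Only C3 changed, to 0x54. In ECB, a change in C_i affects only P_i. Decrypting the received ciphertext:
P1: D(K, 0xA0) = 0x4E.
P2: D(K, 0x47) = 0xF5.
P3: D(K, 0x54) = 0x02.
Blocks that differ from the original plaintext: P3.

P1 = 0x4E, P2 = 0xF5, P3 = 0x02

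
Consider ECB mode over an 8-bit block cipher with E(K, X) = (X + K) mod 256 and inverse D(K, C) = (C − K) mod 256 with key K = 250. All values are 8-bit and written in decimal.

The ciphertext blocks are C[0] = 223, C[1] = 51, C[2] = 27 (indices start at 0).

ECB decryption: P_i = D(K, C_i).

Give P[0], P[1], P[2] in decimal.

P[0]: D(K, 223) = 229.
P[1]: D(K, 51) = 57.
P[2]: D(K, 27) = 33.

P[0] = 229, P[1] = 57, P[2] = 33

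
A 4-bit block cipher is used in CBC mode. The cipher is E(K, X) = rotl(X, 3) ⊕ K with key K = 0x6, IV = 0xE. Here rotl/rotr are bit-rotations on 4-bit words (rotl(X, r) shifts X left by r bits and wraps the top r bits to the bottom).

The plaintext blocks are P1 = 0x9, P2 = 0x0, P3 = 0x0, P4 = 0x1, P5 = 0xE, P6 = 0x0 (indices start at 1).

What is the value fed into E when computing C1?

0x7

CBC encryption: C_i = E(K, P_i ⊕ C_{i−1}), with C_{0} = IV.
C1: P1 ⊕ 0xE = 0x7; E(K, 0x7) = 0xD.
So the input to E for block 1 is 0x7.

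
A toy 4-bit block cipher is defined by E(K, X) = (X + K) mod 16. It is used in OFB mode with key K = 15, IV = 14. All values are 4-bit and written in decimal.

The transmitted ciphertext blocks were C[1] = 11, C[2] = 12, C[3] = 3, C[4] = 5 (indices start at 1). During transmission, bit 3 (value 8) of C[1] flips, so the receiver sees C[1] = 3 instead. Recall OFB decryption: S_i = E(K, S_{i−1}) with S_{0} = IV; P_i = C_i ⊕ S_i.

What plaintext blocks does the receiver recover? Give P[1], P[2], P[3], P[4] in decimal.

P[1] = 14, P[2] = 0, P[3] = 8, P[4] = 15

Only C[1] changed, to 3. In OFB, a change in C_i flips the same bit in P_i only; the keystream is unaffected. Decrypting the received ciphertext:
P[1]: S = E(K, 14) = 13; 3 ⊕ 13 = 14.
P[2]: S = E(K, 13) = 12; 12 ⊕ 12 = 0.
P[3]: S = E(K, 12) = 11; 3 ⊕ 11 = 8.
P[4]: S = E(K, 11) = 10; 5 ⊕ 10 = 15.
Blocks that differ from the original plaintext: P[1].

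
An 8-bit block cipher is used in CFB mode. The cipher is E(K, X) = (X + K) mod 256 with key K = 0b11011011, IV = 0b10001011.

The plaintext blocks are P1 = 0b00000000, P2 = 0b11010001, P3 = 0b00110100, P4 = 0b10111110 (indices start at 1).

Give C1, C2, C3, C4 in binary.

C1 = 0b01100110, C2 = 0b10010000, C3 = 0b01011111, C4 = 0b10000100

CFB encryption: C_i = P_i ⊕ E(K, C_{i−1}), with C_{0} = IV.
C1: E(K, 0b10001011) = 0b01100110; 0b00000000 ⊕ 0b01100110 = 0b01100110.
C2: E(K, 0b01100110) = 0b01000001; 0b11010001 ⊕ 0b01000001 = 0b10010000.
C3: E(K, 0b10010000) = 0b01101011; 0b00110100 ⊕ 0b01101011 = 0b01011111.
C4: E(K, 0b01011111) = 0b00111010; 0b10111110 ⊕ 0b00111010 = 0b10000100.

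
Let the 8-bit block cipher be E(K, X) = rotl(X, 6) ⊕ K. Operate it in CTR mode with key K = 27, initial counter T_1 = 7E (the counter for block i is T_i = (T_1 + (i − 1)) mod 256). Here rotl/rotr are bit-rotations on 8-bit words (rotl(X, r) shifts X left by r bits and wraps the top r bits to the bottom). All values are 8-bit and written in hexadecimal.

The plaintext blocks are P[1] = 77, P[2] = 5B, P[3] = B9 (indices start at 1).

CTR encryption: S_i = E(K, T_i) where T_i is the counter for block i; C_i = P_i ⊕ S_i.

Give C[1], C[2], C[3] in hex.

C[1]: T = 7E, S = E(K, T) = B8; 77 ⊕ B8 = CF.
C[2]: T = 7F, S = E(K, T) = F8; 5B ⊕ F8 = A3.
C[3]: T = 80, S = E(K, T) = 07; B9 ⊕ 07 = BE.

C[1] = CF, C[2] = A3, C[3] = BE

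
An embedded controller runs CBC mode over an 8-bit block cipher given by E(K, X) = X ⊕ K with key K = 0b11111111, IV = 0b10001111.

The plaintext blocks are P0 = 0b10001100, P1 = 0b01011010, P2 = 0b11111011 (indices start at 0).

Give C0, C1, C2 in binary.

CBC encryption: C_i = E(K, P_i ⊕ C_{i−1}), with C_{−1} = IV.
C0: P0 ⊕ 0b10001111 = 0b00000011; E(K, 0b00000011) = 0b11111100.
C1: P1 ⊕ 0b11111100 = 0b10100110; E(K, 0b10100110) = 0b01011001.
C2: P2 ⊕ 0b01011001 = 0b10100010; E(K, 0b10100010) = 0b01011101.

C0 = 0b11111100, C1 = 0b01011001, C2 = 0b01011101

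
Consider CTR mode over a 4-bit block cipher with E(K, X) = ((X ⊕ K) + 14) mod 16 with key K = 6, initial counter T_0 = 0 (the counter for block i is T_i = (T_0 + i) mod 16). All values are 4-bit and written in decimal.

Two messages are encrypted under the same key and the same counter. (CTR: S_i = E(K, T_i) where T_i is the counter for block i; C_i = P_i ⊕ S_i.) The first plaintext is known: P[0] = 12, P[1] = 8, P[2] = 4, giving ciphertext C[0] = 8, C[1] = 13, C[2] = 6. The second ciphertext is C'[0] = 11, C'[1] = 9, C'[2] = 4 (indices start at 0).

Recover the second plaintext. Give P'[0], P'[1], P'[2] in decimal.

P'[0] = 15, P'[1] = 12, P'[2] = 6

In CTR with a reused counter, both messages share the same keystream S_i, so C_i ⊕ C'_i = P_i ⊕ P'_i and thus P'_i = P_i ⊕ C_i ⊕ C'_i.
P'[0]: 12 ⊕ 8 ⊕ 11 = 15.
P'[1]: 8 ⊕ 13 ⊕ 9 = 12.
P'[2]: 4 ⊕ 6 ⊕ 4 = 6.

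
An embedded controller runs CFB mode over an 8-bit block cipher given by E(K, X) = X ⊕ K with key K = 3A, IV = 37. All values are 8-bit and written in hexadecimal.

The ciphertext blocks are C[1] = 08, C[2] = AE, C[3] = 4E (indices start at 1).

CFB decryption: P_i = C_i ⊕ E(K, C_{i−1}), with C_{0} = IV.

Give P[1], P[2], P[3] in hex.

P[1] = 05, P[2] = 9C, P[3] = DA

P[1]: E(K, 37) = 0D; 08 ⊕ 0D = 05.
P[2]: E(K, 08) = 32; AE ⊕ 32 = 9C.
P[3]: E(K, AE) = 94; 4E ⊕ 94 = DA.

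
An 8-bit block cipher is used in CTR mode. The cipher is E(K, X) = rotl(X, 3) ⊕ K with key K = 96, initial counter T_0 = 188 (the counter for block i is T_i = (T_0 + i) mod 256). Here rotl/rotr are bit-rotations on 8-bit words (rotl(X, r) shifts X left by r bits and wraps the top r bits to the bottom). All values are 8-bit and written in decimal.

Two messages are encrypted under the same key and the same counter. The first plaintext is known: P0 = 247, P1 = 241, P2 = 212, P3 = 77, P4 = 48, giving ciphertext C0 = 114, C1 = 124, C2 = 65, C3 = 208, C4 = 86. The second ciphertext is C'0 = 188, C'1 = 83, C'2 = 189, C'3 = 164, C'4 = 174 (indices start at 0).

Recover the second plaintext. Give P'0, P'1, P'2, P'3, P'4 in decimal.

P'0 = 57, P'1 = 222, P'2 = 40, P'3 = 57, P'4 = 200

In CTR with a reused counter, both messages share the same keystream S_i, so C_i ⊕ C'_i = P_i ⊕ P'_i and thus P'_i = P_i ⊕ C_i ⊕ C'_i.
P'0: 247 ⊕ 114 ⊕ 188 = 57.
P'1: 241 ⊕ 124 ⊕ 83 = 222.
P'2: 212 ⊕ 65 ⊕ 189 = 40.
P'3: 77 ⊕ 208 ⊕ 164 = 57.
P'4: 48 ⊕ 86 ⊕ 174 = 200.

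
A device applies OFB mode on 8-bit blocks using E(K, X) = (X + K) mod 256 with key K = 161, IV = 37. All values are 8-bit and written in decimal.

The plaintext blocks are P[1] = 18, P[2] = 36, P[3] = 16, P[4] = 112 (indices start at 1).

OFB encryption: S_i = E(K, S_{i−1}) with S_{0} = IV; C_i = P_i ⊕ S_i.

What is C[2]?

C[1]: S = E(K, 37) = 198; 18 ⊕ 198 = 212.
C[2]: S = E(K, 198) = 103; 36 ⊕ 103 = 67.

C[2] = 67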